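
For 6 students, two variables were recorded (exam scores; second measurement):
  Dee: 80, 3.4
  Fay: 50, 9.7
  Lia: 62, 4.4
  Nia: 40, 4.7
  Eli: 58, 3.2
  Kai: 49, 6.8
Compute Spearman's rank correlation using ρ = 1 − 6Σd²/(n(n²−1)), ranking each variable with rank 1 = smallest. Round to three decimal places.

Ranks of variable 1: 6, 3, 5, 1, 4, 2
Ranks of variable 2: 2, 6, 3, 4, 1, 5
d = r₁ − r₂: 4, -3, 2, -3, 3, -3
d²: 16, 9, 4, 9, 9, 9; Σd² = 56
ρ = 1 − 6·56/(6·35) = 1 − 336/210 = -0.600

-0.600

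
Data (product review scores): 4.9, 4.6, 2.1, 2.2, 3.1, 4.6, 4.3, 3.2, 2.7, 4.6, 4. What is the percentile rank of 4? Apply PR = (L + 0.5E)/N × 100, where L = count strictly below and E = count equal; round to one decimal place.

N = 11.
Strictly below 4: 5. Equal to 4: 1.
PR = (5 + 0.5·1)/11 × 100 = 50.0

50.0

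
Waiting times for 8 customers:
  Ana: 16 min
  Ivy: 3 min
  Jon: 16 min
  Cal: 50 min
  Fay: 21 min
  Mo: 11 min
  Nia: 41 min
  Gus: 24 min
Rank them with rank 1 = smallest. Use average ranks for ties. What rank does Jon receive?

3.5

Sorted (ascending): 3, 11, 16, 16, 21, 24, 41, 50
The 2 values of 16 occupy positions 3–4 → average rank (3+4)/2 = 3.5.
Jon has value 16 min → rank 3.5.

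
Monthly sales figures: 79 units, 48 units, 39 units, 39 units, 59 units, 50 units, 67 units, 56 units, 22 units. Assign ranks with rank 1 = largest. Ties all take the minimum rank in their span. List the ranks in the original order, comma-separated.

1, 6, 7, 7, 3, 5, 2, 4, 9

Sorted (descending): 79, 67, 59, 56, 50, 48, 39, 39, 22
The 2 values of 39 occupy positions 7–8 → each gets rank 7.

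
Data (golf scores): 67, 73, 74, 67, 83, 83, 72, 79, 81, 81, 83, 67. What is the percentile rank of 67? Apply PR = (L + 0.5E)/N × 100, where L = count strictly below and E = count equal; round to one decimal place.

N = 12.
Strictly below 67: 0. Equal to 67: 3.
PR = (0 + 0.5·3)/12 × 100 = 12.5

12.5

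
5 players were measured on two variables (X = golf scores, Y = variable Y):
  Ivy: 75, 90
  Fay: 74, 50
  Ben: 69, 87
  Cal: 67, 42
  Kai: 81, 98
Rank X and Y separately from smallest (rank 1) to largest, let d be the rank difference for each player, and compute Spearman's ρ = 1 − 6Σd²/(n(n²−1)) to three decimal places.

0.900

Ranks of variable 1: 4, 3, 2, 1, 5
Ranks of variable 2: 4, 2, 3, 1, 5
d = r₁ − r₂: 0, 1, -1, 0, 0
d²: 0, 1, 1, 0, 0; Σd² = 2
ρ = 1 − 6·2/(5·24) = 1 − 12/120 = 0.900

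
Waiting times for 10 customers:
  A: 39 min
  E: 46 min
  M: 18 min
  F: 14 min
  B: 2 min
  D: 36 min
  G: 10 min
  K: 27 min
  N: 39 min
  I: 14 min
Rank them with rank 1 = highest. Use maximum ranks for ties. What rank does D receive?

4

Sorted (descending): 46, 39, 39, 36, 27, 18, 14, 14, 10, 2
The 2 values of 39 occupy positions 2–3 → each gets rank 3.
The 2 values of 14 occupy positions 7–8 → each gets rank 8.
D has value 36 min → rank 4.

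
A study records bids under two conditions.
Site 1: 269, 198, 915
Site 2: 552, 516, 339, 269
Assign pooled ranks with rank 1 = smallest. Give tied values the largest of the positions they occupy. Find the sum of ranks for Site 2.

Sorted (ascending): 198, 269, 269, 339, 516, 552, 915
The 2 values of 269 occupy positions 2–3 → each gets rank 3.
Site 2 values → pooled ranks: 552→6, 516→5, 339→4, 269→3
Rank sum = 6 + 5 + 4 + 3 = 18

18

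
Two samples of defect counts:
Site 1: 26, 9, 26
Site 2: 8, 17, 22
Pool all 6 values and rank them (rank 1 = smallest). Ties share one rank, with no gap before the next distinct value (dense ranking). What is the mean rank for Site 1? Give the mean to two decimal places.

4.00

Sorted (ascending): 8, 9, 17, 22, 26, 26
The 2 values of 26 share dense rank 5.
Remaining distinct values take the next consecutive integers.
Site 1 values → pooled ranks: 26→5, 9→2, 26→5
Mean rank = (5 + 2 + 5) / 3 = 4.00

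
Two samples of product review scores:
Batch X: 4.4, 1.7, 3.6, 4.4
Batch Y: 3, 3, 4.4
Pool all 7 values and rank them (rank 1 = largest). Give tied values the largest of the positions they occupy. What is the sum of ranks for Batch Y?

Sorted (descending): 4.4, 4.4, 4.4, 3.6, 3, 3, 1.7
The 3 values of 4.4 occupy positions 1–3 → each gets rank 3.
The 2 values of 3 occupy positions 5–6 → each gets rank 6.
Batch Y values → pooled ranks: 3→6, 3→6, 4.4→3
Rank sum = 6 + 6 + 3 = 15

15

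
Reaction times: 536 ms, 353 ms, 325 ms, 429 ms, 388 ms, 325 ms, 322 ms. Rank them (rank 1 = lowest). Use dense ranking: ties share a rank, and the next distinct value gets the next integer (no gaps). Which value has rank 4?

388

Sorted (ascending): 322, 325, 325, 353, 388, 429, 536
The 2 values of 325 share dense rank 2.
Remaining distinct values take the next consecutive integers.
Rank 4 → value 388.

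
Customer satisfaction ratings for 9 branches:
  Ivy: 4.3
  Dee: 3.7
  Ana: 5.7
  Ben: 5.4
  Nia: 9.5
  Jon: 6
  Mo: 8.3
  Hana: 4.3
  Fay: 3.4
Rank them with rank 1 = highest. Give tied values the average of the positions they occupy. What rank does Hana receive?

6.5

Sorted (descending): 9.5, 8.3, 6, 5.7, 5.4, 4.3, 4.3, 3.7, 3.4
The 2 values of 4.3 occupy positions 6–7 → average rank (6+7)/2 = 6.5.
Hana has value 4.3 → rank 6.5.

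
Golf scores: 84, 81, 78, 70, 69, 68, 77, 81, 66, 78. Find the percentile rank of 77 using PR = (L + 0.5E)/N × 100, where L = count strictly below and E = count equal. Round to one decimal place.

45.0

N = 10.
Strictly below 77: 4. Equal to 77: 1.
PR = (4 + 0.5·1)/10 × 100 = 45.0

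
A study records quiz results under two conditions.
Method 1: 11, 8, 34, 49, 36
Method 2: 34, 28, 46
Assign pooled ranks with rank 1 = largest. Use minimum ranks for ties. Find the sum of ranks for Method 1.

23

Sorted (descending): 49, 46, 36, 34, 34, 28, 11, 8
The 2 values of 34 occupy positions 4–5 → each gets rank 4.
Method 1 values → pooled ranks: 11→7, 8→8, 34→4, 49→1, 36→3
Rank sum = 7 + 8 + 4 + 1 + 3 = 23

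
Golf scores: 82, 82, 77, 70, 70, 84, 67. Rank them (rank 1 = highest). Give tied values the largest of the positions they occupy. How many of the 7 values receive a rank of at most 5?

4

Sorted (descending): 84, 82, 82, 77, 70, 70, 67
The 2 values of 82 occupy positions 2–3 → each gets rank 3.
The 2 values of 70 occupy positions 5–6 → each gets rank 6.
Ranks ≤ 5: {1, 3, 3, 4} → 4 values.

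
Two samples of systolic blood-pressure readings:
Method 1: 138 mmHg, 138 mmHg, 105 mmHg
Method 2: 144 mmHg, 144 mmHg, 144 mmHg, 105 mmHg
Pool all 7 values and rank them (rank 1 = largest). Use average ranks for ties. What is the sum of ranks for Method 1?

Sorted (descending): 144, 144, 144, 138, 138, 105, 105
The 3 values of 144 occupy positions 1–3 → average rank 2.
The 2 values of 138 occupy positions 4–5 → average rank (4+5)/2 = 4.5.
The 2 values of 105 occupy positions 6–7 → average rank (6+7)/2 = 6.5.
Method 1 values → pooled ranks: 138→4.5, 138→4.5, 105→6.5
Rank sum = 4.5 + 4.5 + 6.5 = 15.5

15.5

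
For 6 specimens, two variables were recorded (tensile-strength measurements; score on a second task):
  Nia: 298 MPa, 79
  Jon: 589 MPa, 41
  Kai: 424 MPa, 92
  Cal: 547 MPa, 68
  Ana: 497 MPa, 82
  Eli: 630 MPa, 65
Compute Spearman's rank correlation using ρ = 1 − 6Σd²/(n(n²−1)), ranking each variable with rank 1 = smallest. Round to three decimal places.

Ranks of variable 1: 1, 5, 2, 4, 3, 6
Ranks of variable 2: 4, 1, 6, 3, 5, 2
d = r₁ − r₂: -3, 4, -4, 1, -2, 4
d²: 9, 16, 16, 1, 4, 16; Σd² = 62
ρ = 1 − 6·62/(6·35) = 1 − 372/210 = -0.771

-0.771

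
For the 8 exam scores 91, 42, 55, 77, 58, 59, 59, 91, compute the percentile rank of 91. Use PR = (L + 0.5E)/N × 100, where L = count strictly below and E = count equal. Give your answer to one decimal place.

87.5

N = 8.
Strictly below 91: 6. Equal to 91: 2.
PR = (6 + 0.5·2)/8 × 100 = 87.5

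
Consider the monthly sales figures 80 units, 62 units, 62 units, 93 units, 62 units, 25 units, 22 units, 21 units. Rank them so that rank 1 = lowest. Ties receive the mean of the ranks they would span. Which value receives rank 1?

Sorted (ascending): 21, 22, 25, 62, 62, 62, 80, 93
The 3 values of 62 occupy positions 4–6 → average rank 5.
Rank 1 → value 21.

21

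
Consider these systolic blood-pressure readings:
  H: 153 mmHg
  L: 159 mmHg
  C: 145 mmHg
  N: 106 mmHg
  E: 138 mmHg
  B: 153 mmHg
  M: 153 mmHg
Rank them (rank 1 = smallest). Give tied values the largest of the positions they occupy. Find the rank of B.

Sorted (ascending): 106, 138, 145, 153, 153, 153, 159
The 3 values of 153 occupy positions 4–6 → each gets rank 6.
B has value 153 mmHg → rank 6.

6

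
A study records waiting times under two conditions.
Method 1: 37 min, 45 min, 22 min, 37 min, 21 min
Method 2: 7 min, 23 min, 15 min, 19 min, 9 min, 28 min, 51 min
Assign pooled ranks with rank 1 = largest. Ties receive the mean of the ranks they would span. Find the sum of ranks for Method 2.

Sorted (descending): 51, 45, 37, 37, 28, 23, 22, 21, 19, 15, 9, 7
The 2 values of 37 occupy positions 3–4 → average rank (3+4)/2 = 3.5.
Method 2 values → pooled ranks: 7→12, 23→6, 15→10, 19→9, 9→11, 28→5, 51→1
Rank sum = 12 + 6 + 10 + 9 + 11 + 5 + 1 = 54

54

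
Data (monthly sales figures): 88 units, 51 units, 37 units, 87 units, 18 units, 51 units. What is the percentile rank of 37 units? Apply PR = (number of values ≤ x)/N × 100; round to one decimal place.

N = 6.
Strictly below 37: 1. Equal to 37: 1.
PR = 2/6 × 100 = 33.3

33.3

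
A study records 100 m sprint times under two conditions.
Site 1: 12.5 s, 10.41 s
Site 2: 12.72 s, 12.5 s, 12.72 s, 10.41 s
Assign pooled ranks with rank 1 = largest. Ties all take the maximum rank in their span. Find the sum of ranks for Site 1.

Sorted (descending): 12.72, 12.72, 12.5, 12.5, 10.41, 10.41
The 2 values of 12.72 occupy positions 1–2 → each gets rank 2.
The 2 values of 12.5 occupy positions 3–4 → each gets rank 4.
The 2 values of 10.41 occupy positions 5–6 → each gets rank 6.
Site 1 values → pooled ranks: 12.5→4, 10.41→6
Rank sum = 4 + 6 = 10

10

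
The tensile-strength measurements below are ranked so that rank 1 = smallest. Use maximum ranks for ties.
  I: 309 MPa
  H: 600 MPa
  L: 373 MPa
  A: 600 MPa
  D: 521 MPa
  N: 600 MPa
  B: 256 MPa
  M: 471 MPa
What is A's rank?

Sorted (ascending): 256, 309, 373, 471, 521, 600, 600, 600
The 3 values of 600 occupy positions 6–8 → each gets rank 8.
A has value 600 MPa → rank 8.

8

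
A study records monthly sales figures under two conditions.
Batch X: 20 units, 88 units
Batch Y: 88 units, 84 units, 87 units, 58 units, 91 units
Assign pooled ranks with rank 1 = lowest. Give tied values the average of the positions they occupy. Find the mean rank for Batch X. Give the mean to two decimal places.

3.25

Sorted (ascending): 20, 58, 84, 87, 88, 88, 91
The 2 values of 88 occupy positions 5–6 → average rank (5+6)/2 = 5.5.
Batch X values → pooled ranks: 20→1, 88→5.5
Mean rank = (1 + 5.5) / 2 = 3.25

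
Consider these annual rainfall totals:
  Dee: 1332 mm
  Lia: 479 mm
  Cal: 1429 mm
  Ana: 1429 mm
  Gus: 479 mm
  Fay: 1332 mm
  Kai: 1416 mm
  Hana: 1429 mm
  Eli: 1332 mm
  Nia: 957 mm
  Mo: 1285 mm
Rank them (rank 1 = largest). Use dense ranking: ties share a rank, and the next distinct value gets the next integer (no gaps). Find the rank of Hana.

Sorted (descending): 1429, 1429, 1429, 1416, 1332, 1332, 1332, 1285, 957, 479, 479
The 3 values of 1429 share dense rank 1.
The 3 values of 1332 share dense rank 3.
The 2 values of 479 share dense rank 6.
Remaining distinct values take the next consecutive integers.
Hana has value 1429 mm → rank 1.

1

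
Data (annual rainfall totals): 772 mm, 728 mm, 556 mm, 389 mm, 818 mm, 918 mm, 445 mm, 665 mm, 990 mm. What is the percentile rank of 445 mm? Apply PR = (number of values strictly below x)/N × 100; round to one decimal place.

11.1

N = 9.
Strictly below 445: 1. Equal to 445: 1.
PR = 1/9 × 100 = 11.1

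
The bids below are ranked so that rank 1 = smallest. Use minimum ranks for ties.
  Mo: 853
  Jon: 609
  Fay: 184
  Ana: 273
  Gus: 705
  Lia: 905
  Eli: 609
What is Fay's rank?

Sorted (ascending): 184, 273, 609, 609, 705, 853, 905
The 2 values of 609 occupy positions 3–4 → each gets rank 3.
Fay has value 184 → rank 1.

1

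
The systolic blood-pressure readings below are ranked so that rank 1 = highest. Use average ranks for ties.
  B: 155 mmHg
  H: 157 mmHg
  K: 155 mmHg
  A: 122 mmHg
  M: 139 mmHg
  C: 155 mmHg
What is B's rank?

3

Sorted (descending): 157, 155, 155, 155, 139, 122
The 3 values of 155 occupy positions 2–4 → average rank 3.
B has value 155 mmHg → rank 3.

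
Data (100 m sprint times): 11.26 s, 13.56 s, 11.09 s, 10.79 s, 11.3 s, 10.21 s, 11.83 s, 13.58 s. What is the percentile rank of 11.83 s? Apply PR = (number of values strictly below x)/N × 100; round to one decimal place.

N = 8.
Strictly below 11.83: 5. Equal to 11.83: 1.
PR = 5/8 × 100 = 62.5

62.5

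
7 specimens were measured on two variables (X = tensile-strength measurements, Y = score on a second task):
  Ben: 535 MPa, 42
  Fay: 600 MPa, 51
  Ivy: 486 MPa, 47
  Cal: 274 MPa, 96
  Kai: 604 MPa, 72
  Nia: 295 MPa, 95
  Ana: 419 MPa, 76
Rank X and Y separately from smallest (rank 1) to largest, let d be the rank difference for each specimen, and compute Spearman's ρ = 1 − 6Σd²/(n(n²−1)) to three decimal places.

Ranks of variable 1: 5, 6, 4, 1, 7, 2, 3
Ranks of variable 2: 1, 3, 2, 7, 4, 6, 5
d = r₁ − r₂: 4, 3, 2, -6, 3, -4, -2
d²: 16, 9, 4, 36, 9, 16, 4; Σd² = 94
ρ = 1 − 6·94/(7·48) = 1 − 564/336 = -0.679

-0.679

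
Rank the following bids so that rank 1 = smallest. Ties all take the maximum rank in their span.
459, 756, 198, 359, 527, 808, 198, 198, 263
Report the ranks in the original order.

Sorted (ascending): 198, 198, 198, 263, 359, 459, 527, 756, 808
The 3 values of 198 occupy positions 1–3 → each gets rank 3.

6, 8, 3, 5, 7, 9, 3, 3, 4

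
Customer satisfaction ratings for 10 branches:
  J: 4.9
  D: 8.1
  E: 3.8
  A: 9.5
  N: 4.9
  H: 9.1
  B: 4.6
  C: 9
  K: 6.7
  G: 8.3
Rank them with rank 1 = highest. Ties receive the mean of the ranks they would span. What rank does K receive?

Sorted (descending): 9.5, 9.1, 9, 8.3, 8.1, 6.7, 4.9, 4.9, 4.6, 3.8
The 2 values of 4.9 occupy positions 7–8 → average rank (7+8)/2 = 7.5.
K has value 6.7 → rank 6.

6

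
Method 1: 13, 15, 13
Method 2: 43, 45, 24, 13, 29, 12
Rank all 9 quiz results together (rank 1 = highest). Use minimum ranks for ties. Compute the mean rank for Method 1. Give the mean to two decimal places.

5.67

Sorted (descending): 45, 43, 29, 24, 15, 13, 13, 13, 12
The 3 values of 13 occupy positions 6–8 → each gets rank 6.
Method 1 values → pooled ranks: 13→6, 15→5, 13→6
Mean rank = (6 + 5 + 6) / 3 = 5.67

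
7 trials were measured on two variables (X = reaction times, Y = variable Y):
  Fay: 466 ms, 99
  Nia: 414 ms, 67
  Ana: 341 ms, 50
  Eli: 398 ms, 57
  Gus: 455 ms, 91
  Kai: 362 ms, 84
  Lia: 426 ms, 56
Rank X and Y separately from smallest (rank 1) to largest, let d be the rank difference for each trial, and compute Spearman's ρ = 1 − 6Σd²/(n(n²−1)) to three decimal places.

Ranks of variable 1: 7, 4, 1, 3, 6, 2, 5
Ranks of variable 2: 7, 4, 1, 3, 6, 5, 2
d = r₁ − r₂: 0, 0, 0, 0, 0, -3, 3
d²: 0, 0, 0, 0, 0, 9, 9; Σd² = 18
ρ = 1 − 6·18/(7·48) = 1 − 108/336 = 0.679

0.679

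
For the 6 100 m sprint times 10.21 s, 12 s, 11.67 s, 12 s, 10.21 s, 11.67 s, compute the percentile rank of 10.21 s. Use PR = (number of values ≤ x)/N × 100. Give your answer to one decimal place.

33.3

N = 6.
Strictly below 10.21: 0. Equal to 10.21: 2.
PR = 2/6 × 100 = 33.3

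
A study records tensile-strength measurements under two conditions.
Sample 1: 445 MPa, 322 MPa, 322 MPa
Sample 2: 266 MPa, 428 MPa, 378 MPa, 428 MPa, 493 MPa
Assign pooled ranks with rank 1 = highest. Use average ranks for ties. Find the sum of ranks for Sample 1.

15

Sorted (descending): 493, 445, 428, 428, 378, 322, 322, 266
The 2 values of 428 occupy positions 3–4 → average rank (3+4)/2 = 3.5.
The 2 values of 322 occupy positions 6–7 → average rank (6+7)/2 = 6.5.
Sample 1 values → pooled ranks: 445→2, 322→6.5, 322→6.5
Rank sum = 2 + 6.5 + 6.5 = 15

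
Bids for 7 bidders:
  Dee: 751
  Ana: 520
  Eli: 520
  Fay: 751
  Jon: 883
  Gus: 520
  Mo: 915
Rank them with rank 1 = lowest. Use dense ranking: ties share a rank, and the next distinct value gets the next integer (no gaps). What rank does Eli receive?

1

Sorted (ascending): 520, 520, 520, 751, 751, 883, 915
The 3 values of 520 share dense rank 1.
The 2 values of 751 share dense rank 2.
Remaining distinct values take the next consecutive integers.
Eli has value 520 → rank 1.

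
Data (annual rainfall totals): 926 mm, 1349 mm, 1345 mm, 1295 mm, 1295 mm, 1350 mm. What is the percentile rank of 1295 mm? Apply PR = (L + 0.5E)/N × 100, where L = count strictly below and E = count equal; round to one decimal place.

33.3

N = 6.
Strictly below 1295: 1. Equal to 1295: 2.
PR = (1 + 0.5·2)/6 × 100 = 33.3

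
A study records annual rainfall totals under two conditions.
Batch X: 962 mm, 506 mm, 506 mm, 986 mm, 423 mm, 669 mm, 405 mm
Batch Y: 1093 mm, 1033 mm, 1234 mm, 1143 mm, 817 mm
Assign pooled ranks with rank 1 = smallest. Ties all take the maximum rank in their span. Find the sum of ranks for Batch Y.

Sorted (ascending): 405, 423, 506, 506, 669, 817, 962, 986, 1033, 1093, 1143, 1234
The 2 values of 506 occupy positions 3–4 → each gets rank 4.
Batch Y values → pooled ranks: 1093→10, 1033→9, 1234→12, 1143→11, 817→6
Rank sum = 10 + 9 + 12 + 11 + 6 = 48

48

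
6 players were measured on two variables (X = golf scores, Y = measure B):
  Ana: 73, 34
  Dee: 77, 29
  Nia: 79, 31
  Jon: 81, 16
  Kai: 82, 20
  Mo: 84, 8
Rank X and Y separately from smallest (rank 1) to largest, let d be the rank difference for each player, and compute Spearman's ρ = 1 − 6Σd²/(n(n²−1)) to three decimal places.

-0.886

Ranks of variable 1: 1, 2, 3, 4, 5, 6
Ranks of variable 2: 6, 4, 5, 2, 3, 1
d = r₁ − r₂: -5, -2, -2, 2, 2, 5
d²: 25, 4, 4, 4, 4, 25; Σd² = 66
ρ = 1 − 6·66/(6·35) = 1 − 396/210 = -0.886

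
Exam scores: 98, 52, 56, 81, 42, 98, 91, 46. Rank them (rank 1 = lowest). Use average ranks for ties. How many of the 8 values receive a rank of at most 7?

Sorted (ascending): 42, 46, 52, 56, 81, 91, 98, 98
The 2 values of 98 occupy positions 7–8 → average rank (7+8)/2 = 7.5.
Ranks ≤ 7: {1, 2, 3, 4, 5, 6} → 6 values.

6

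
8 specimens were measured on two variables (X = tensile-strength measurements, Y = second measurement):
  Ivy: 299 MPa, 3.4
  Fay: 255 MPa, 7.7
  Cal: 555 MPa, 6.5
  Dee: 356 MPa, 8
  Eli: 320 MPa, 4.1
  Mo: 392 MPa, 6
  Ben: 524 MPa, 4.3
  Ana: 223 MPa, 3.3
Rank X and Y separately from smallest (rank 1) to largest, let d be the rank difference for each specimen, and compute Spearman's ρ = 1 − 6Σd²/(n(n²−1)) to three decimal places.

Ranks of variable 1: 3, 2, 8, 5, 4, 6, 7, 1
Ranks of variable 2: 2, 7, 6, 8, 3, 5, 4, 1
d = r₁ − r₂: 1, -5, 2, -3, 1, 1, 3, 0
d²: 1, 25, 4, 9, 1, 1, 9, 0; Σd² = 50
ρ = 1 − 6·50/(8·63) = 1 − 300/504 = 0.405

0.405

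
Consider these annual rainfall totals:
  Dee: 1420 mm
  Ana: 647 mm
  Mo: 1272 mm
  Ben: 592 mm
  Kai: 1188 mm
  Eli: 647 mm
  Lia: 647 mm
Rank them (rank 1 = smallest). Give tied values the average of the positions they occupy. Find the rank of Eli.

Sorted (ascending): 592, 647, 647, 647, 1188, 1272, 1420
The 3 values of 647 occupy positions 2–4 → average rank 3.
Eli has value 647 mm → rank 3.

3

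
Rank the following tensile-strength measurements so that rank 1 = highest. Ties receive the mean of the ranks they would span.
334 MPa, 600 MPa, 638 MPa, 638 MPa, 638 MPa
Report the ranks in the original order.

5, 4, 2, 2, 2

Sorted (descending): 638, 638, 638, 600, 334
The 3 values of 638 occupy positions 1–3 → average rank 2.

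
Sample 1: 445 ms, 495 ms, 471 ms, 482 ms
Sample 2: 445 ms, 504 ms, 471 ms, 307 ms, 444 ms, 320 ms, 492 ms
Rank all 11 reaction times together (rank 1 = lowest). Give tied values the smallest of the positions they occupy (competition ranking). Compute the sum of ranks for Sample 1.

Sorted (ascending): 307, 320, 444, 445, 445, 471, 471, 482, 492, 495, 504
The 2 values of 445 occupy positions 4–5 → each gets rank 4.
The 2 values of 471 occupy positions 6–7 → each gets rank 6.
Sample 1 values → pooled ranks: 445→4, 495→10, 471→6, 482→8
Rank sum = 4 + 10 + 6 + 8 = 28

28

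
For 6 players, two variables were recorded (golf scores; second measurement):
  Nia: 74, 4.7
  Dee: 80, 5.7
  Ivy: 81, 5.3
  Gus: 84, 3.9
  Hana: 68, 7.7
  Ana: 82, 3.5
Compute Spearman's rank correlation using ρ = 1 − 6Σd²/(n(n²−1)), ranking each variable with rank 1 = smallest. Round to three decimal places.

Ranks of variable 1: 2, 3, 4, 6, 1, 5
Ranks of variable 2: 3, 5, 4, 2, 6, 1
d = r₁ − r₂: -1, -2, 0, 4, -5, 4
d²: 1, 4, 0, 16, 25, 16; Σd² = 62
ρ = 1 − 6·62/(6·35) = 1 − 372/210 = -0.771

-0.771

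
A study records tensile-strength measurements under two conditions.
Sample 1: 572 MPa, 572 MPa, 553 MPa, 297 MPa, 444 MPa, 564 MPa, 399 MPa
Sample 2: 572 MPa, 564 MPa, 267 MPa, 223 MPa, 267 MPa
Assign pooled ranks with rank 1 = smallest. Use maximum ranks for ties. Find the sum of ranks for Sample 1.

Sorted (ascending): 223, 267, 267, 297, 399, 444, 553, 564, 564, 572, 572, 572
The 2 values of 267 occupy positions 2–3 → each gets rank 3.
The 2 values of 564 occupy positions 8–9 → each gets rank 9.
The 3 values of 572 occupy positions 10–12 → each gets rank 12.
Sample 1 values → pooled ranks: 572→12, 572→12, 553→7, 297→4, 444→6, 564→9, 399→5
Rank sum = 12 + 12 + 7 + 4 + 6 + 9 + 5 = 55

55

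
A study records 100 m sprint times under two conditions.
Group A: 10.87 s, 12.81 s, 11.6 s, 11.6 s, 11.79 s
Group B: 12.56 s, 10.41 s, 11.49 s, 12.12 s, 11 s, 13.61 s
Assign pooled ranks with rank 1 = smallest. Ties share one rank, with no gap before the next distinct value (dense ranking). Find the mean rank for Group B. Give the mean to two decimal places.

5.50

Sorted (ascending): 10.41, 10.87, 11, 11.49, 11.6, 11.6, 11.79, 12.12, 12.56, 12.81, 13.61
The 2 values of 11.6 share dense rank 5.
Remaining distinct values take the next consecutive integers.
Group B values → pooled ranks: 12.56→8, 10.41→1, 11.49→4, 12.12→7, 11→3, 13.61→10
Mean rank = (8 + 1 + 4 + 7 + 3 + 10) / 6 = 5.50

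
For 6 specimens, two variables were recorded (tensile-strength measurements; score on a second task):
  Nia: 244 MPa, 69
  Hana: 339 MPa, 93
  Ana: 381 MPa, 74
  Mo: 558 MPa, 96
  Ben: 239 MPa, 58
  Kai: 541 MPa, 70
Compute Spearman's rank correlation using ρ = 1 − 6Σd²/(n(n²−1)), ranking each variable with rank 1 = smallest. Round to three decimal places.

0.771

Ranks of variable 1: 2, 3, 4, 6, 1, 5
Ranks of variable 2: 2, 5, 4, 6, 1, 3
d = r₁ − r₂: 0, -2, 0, 0, 0, 2
d²: 0, 4, 0, 0, 0, 4; Σd² = 8
ρ = 1 − 6·8/(6·35) = 1 − 48/210 = 0.771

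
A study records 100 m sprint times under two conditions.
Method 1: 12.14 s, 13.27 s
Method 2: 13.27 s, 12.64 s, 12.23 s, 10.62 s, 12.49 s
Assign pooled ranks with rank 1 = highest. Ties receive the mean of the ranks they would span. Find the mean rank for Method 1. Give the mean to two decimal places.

3.75

Sorted (descending): 13.27, 13.27, 12.64, 12.49, 12.23, 12.14, 10.62
The 2 values of 13.27 occupy positions 1–2 → average rank (1+2)/2 = 1.5.
Method 1 values → pooled ranks: 12.14→6, 13.27→1.5
Mean rank = (6 + 1.5) / 2 = 3.75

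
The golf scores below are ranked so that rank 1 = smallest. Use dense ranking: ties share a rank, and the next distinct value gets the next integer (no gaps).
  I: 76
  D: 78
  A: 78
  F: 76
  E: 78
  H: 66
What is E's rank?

3

Sorted (ascending): 66, 76, 76, 78, 78, 78
The 2 values of 76 share dense rank 2.
The 3 values of 78 share dense rank 3.
Remaining distinct values take the next consecutive integers.
E has value 78 → rank 3.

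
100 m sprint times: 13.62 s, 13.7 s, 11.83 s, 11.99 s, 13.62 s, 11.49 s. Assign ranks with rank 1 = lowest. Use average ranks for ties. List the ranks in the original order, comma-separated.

Sorted (ascending): 11.49, 11.83, 11.99, 13.62, 13.62, 13.7
The 2 values of 13.62 occupy positions 4–5 → average rank (4+5)/2 = 4.5.

4.5, 6, 2, 3, 4.5, 1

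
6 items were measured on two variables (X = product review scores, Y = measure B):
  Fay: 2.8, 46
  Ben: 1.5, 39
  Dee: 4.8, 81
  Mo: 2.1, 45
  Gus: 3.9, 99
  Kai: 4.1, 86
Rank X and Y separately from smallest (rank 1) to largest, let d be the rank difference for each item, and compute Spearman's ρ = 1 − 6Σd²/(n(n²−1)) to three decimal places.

0.771

Ranks of variable 1: 3, 1, 6, 2, 4, 5
Ranks of variable 2: 3, 1, 4, 2, 6, 5
d = r₁ − r₂: 0, 0, 2, 0, -2, 0
d²: 0, 0, 4, 0, 4, 0; Σd² = 8
ρ = 1 − 6·8/(6·35) = 1 − 48/210 = 0.771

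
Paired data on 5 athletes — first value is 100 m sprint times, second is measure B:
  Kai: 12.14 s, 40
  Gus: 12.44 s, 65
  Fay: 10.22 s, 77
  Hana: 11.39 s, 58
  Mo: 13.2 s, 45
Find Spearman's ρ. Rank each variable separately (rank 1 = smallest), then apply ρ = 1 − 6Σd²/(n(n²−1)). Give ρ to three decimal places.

-0.500

Ranks of variable 1: 3, 4, 1, 2, 5
Ranks of variable 2: 1, 4, 5, 3, 2
d = r₁ − r₂: 2, 0, -4, -1, 3
d²: 4, 0, 16, 1, 9; Σd² = 30
ρ = 1 − 6·30/(5·24) = 1 − 180/120 = -0.500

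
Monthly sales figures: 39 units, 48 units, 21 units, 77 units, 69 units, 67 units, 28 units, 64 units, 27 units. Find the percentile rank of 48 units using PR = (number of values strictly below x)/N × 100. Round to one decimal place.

44.4

N = 9.
Strictly below 48: 4. Equal to 48: 1.
PR = 4/9 × 100 = 44.4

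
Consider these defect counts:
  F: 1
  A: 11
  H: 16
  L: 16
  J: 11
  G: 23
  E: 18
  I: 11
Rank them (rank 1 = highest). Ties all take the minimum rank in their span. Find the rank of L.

Sorted (descending): 23, 18, 16, 16, 11, 11, 11, 1
The 2 values of 16 occupy positions 3–4 → each gets rank 3.
The 3 values of 11 occupy positions 5–7 → each gets rank 5.
L has value 16 → rank 3.

3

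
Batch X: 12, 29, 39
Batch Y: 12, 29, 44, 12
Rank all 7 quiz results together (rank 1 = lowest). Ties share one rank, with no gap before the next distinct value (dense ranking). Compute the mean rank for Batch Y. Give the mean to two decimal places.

2.00

Sorted (ascending): 12, 12, 12, 29, 29, 39, 44
The 3 values of 12 share dense rank 1.
The 2 values of 29 share dense rank 2.
Remaining distinct values take the next consecutive integers.
Batch Y values → pooled ranks: 12→1, 29→2, 44→4, 12→1
Mean rank = (1 + 2 + 4 + 1) / 4 = 2.00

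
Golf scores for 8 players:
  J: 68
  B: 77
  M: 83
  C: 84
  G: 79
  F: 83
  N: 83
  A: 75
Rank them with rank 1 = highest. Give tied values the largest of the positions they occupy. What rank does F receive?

Sorted (descending): 84, 83, 83, 83, 79, 77, 75, 68
The 3 values of 83 occupy positions 2–4 → each gets rank 4.
F has value 83 → rank 4.

4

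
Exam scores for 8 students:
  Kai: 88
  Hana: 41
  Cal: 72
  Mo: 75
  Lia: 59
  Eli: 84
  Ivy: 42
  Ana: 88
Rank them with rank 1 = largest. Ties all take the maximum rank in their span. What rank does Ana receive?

Sorted (descending): 88, 88, 84, 75, 72, 59, 42, 41
The 2 values of 88 occupy positions 1–2 → each gets rank 2.
Ana has value 88 → rank 2.

2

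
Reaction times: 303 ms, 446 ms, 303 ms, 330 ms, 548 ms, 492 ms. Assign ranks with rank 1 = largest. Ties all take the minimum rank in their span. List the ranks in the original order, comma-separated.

Sorted (descending): 548, 492, 446, 330, 303, 303
The 2 values of 303 occupy positions 5–6 → each gets rank 5.

5, 3, 5, 4, 1, 2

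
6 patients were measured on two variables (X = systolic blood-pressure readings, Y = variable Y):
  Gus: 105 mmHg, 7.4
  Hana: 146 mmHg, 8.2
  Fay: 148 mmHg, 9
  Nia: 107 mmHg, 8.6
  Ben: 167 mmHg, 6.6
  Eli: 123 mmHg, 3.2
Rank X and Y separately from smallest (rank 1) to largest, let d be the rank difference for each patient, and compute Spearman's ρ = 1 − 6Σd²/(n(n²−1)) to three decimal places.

0.029

Ranks of variable 1: 1, 4, 5, 2, 6, 3
Ranks of variable 2: 3, 4, 6, 5, 2, 1
d = r₁ − r₂: -2, 0, -1, -3, 4, 2
d²: 4, 0, 1, 9, 16, 4; Σd² = 34
ρ = 1 − 6·34/(6·35) = 1 − 204/210 = 0.029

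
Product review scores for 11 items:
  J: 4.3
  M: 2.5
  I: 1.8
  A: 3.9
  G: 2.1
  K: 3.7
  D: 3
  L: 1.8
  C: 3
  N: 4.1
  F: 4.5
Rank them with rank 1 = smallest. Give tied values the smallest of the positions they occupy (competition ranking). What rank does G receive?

Sorted (ascending): 1.8, 1.8, 2.1, 2.5, 3, 3, 3.7, 3.9, 4.1, 4.3, 4.5
The 2 values of 1.8 occupy positions 1–2 → each gets rank 1.
The 2 values of 3 occupy positions 5–6 → each gets rank 5.
G has value 2.1 → rank 3.

3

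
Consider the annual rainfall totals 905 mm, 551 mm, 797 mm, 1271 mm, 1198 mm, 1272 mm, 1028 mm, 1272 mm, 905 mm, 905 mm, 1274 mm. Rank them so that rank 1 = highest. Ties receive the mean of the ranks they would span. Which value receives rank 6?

1028

Sorted (descending): 1274, 1272, 1272, 1271, 1198, 1028, 905, 905, 905, 797, 551
The 2 values of 1272 occupy positions 2–3 → average rank (2+3)/2 = 2.5.
The 3 values of 905 occupy positions 7–9 → average rank 8.
Rank 6 → value 1028.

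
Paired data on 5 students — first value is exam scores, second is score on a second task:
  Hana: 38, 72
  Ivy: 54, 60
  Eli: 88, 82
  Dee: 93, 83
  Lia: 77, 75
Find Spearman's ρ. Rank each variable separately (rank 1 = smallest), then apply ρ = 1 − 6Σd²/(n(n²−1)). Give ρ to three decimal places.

0.900

Ranks of variable 1: 1, 2, 4, 5, 3
Ranks of variable 2: 2, 1, 4, 5, 3
d = r₁ − r₂: -1, 1, 0, 0, 0
d²: 1, 1, 0, 0, 0; Σd² = 2
ρ = 1 − 6·2/(5·24) = 1 − 12/120 = 0.900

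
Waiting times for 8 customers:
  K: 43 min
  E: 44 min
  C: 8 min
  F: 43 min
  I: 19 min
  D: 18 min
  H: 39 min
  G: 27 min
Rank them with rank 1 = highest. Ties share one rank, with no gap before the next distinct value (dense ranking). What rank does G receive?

4

Sorted (descending): 44, 43, 43, 39, 27, 19, 18, 8
The 2 values of 43 share dense rank 2.
Remaining distinct values take the next consecutive integers.
G has value 27 min → rank 4.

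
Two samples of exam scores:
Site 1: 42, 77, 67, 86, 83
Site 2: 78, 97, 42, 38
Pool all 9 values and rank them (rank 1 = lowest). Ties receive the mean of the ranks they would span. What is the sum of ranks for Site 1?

Sorted (ascending): 38, 42, 42, 67, 77, 78, 83, 86, 97
The 2 values of 42 occupy positions 2–3 → average rank (2+3)/2 = 2.5.
Site 1 values → pooled ranks: 42→2.5, 77→5, 67→4, 86→8, 83→7
Rank sum = 2.5 + 5 + 4 + 8 + 7 = 26.5

26.5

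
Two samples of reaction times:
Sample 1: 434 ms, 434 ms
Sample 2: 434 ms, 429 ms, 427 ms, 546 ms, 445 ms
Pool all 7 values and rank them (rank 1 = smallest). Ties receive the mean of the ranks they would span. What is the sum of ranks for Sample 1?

8

Sorted (ascending): 427, 429, 434, 434, 434, 445, 546
The 3 values of 434 occupy positions 3–5 → average rank 4.
Sample 1 values → pooled ranks: 434→4, 434→4
Rank sum = 4 + 4 = 8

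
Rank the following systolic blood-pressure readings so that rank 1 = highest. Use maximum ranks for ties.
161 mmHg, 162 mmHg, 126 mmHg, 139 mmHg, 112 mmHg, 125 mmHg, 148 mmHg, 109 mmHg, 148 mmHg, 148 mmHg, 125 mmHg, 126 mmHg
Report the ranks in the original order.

Sorted (descending): 162, 161, 148, 148, 148, 139, 126, 126, 125, 125, 112, 109
The 3 values of 148 occupy positions 3–5 → each gets rank 5.
The 2 values of 126 occupy positions 7–8 → each gets rank 8.
The 2 values of 125 occupy positions 9–10 → each gets rank 10.

2, 1, 8, 6, 11, 10, 5, 12, 5, 5, 10, 8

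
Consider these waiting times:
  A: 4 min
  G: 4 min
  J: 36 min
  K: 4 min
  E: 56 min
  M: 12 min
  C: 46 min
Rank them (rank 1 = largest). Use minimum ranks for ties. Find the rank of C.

2

Sorted (descending): 56, 46, 36, 12, 4, 4, 4
The 3 values of 4 occupy positions 5–7 → each gets rank 5.
C has value 46 min → rank 2.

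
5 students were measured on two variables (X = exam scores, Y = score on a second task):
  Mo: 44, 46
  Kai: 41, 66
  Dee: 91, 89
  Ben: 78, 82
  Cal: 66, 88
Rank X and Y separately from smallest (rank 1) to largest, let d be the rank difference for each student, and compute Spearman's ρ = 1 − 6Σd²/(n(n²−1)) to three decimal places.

Ranks of variable 1: 2, 1, 5, 4, 3
Ranks of variable 2: 1, 2, 5, 3, 4
d = r₁ − r₂: 1, -1, 0, 1, -1
d²: 1, 1, 0, 1, 1; Σd² = 4
ρ = 1 − 6·4/(5·24) = 1 − 24/120 = 0.800

0.800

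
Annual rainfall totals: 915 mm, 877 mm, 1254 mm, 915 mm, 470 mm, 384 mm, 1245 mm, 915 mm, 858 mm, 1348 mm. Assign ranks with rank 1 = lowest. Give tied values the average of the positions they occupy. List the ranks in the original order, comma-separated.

Sorted (ascending): 384, 470, 858, 877, 915, 915, 915, 1245, 1254, 1348
The 3 values of 915 occupy positions 5–7 → average rank 6.

6, 4, 9, 6, 2, 1, 8, 6, 3, 10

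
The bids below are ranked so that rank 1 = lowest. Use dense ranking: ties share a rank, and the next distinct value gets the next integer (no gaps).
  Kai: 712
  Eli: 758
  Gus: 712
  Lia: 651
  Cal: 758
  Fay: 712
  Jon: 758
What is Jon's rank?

Sorted (ascending): 651, 712, 712, 712, 758, 758, 758
The 3 values of 712 share dense rank 2.
The 3 values of 758 share dense rank 3.
Remaining distinct values take the next consecutive integers.
Jon has value 758 → rank 3.

3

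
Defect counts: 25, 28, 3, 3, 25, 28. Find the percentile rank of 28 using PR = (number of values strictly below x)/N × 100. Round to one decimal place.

N = 6.
Strictly below 28: 4. Equal to 28: 2.
PR = 4/6 × 100 = 66.7

66.7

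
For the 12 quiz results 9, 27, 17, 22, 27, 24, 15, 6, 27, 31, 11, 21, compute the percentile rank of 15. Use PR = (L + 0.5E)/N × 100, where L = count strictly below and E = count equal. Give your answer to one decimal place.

N = 12.
Strictly below 15: 3. Equal to 15: 1.
PR = (3 + 0.5·1)/12 × 100 = 29.2

29.2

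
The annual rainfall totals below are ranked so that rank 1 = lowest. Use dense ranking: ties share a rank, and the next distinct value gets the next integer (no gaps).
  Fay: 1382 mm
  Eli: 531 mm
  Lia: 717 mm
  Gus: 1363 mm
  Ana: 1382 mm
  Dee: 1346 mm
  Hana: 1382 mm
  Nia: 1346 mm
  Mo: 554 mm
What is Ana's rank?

6

Sorted (ascending): 531, 554, 717, 1346, 1346, 1363, 1382, 1382, 1382
The 2 values of 1346 share dense rank 4.
The 3 values of 1382 share dense rank 6.
Remaining distinct values take the next consecutive integers.
Ana has value 1382 mm → rank 6.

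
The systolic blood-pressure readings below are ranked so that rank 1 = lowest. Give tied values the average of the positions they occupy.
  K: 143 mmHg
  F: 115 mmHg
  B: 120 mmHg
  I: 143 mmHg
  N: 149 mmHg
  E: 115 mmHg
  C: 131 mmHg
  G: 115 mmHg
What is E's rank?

Sorted (ascending): 115, 115, 115, 120, 131, 143, 143, 149
The 3 values of 115 occupy positions 1–3 → average rank 2.
The 2 values of 143 occupy positions 6–7 → average rank (6+7)/2 = 6.5.
E has value 115 mmHg → rank 2.

2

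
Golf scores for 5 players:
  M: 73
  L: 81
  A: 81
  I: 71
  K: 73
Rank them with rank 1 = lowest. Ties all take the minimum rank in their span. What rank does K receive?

Sorted (ascending): 71, 73, 73, 81, 81
The 2 values of 73 occupy positions 2–3 → each gets rank 2.
The 2 values of 81 occupy positions 4–5 → each gets rank 4.
K has value 73 → rank 2.

2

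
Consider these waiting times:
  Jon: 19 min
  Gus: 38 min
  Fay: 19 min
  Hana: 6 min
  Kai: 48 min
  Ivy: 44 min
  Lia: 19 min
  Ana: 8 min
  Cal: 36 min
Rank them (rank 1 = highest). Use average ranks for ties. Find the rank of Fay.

6

Sorted (descending): 48, 44, 38, 36, 19, 19, 19, 8, 6
The 3 values of 19 occupy positions 5–7 → average rank 6.
Fay has value 19 min → rank 6.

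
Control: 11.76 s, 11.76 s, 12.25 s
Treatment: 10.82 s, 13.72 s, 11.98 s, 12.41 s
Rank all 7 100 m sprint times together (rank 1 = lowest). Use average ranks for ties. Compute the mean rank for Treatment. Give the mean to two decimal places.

Sorted (ascending): 10.82, 11.76, 11.76, 11.98, 12.25, 12.41, 13.72
The 2 values of 11.76 occupy positions 2–3 → average rank (2+3)/2 = 2.5.
Treatment values → pooled ranks: 10.82→1, 13.72→7, 11.98→4, 12.41→6
Mean rank = (1 + 7 + 4 + 6) / 4 = 4.50

4.50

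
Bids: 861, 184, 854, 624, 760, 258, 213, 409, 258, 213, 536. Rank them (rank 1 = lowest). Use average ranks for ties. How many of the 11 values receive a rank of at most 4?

3

Sorted (ascending): 184, 213, 213, 258, 258, 409, 536, 624, 760, 854, 861
The 2 values of 213 occupy positions 2–3 → average rank (2+3)/2 = 2.5.
The 2 values of 258 occupy positions 4–5 → average rank (4+5)/2 = 4.5.
Ranks ≤ 4: {1, 2.5, 2.5} → 3 values.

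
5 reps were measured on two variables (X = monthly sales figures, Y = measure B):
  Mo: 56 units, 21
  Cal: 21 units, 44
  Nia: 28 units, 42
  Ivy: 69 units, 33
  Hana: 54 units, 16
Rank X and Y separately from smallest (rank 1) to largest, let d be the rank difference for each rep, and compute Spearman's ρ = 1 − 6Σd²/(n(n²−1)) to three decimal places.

Ranks of variable 1: 4, 1, 2, 5, 3
Ranks of variable 2: 2, 5, 4, 3, 1
d = r₁ − r₂: 2, -4, -2, 2, 2
d²: 4, 16, 4, 4, 4; Σd² = 32
ρ = 1 − 6·32/(5·24) = 1 − 192/120 = -0.600

-0.600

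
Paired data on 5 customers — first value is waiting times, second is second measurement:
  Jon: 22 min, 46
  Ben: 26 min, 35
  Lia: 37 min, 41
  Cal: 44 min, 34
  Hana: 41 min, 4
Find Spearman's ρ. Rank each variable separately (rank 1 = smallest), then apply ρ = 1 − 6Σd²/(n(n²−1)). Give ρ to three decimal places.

Ranks of variable 1: 1, 2, 3, 5, 4
Ranks of variable 2: 5, 3, 4, 2, 1
d = r₁ − r₂: -4, -1, -1, 3, 3
d²: 16, 1, 1, 9, 9; Σd² = 36
ρ = 1 − 6·36/(5·24) = 1 − 216/120 = -0.800

-0.800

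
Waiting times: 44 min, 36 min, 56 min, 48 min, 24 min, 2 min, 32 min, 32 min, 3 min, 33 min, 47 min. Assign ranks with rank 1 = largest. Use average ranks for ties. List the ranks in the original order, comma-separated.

Sorted (descending): 56, 48, 47, 44, 36, 33, 32, 32, 24, 3, 2
The 2 values of 32 occupy positions 7–8 → average rank (7+8)/2 = 7.5.

4, 5, 1, 2, 9, 11, 7.5, 7.5, 10, 6, 3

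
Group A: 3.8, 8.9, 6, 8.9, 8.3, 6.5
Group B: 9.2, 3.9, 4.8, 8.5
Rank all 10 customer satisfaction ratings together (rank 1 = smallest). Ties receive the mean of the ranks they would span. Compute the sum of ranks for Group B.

22

Sorted (ascending): 3.8, 3.9, 4.8, 6, 6.5, 8.3, 8.5, 8.9, 8.9, 9.2
The 2 values of 8.9 occupy positions 8–9 → average rank (8+9)/2 = 8.5.
Group B values → pooled ranks: 9.2→10, 3.9→2, 4.8→3, 8.5→7
Rank sum = 10 + 2 + 3 + 7 = 22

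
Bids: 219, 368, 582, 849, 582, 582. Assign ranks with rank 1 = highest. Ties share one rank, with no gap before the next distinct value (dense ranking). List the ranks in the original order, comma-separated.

4, 3, 2, 1, 2, 2

Sorted (descending): 849, 582, 582, 582, 368, 219
The 3 values of 582 share dense rank 2.
Remaining distinct values take the next consecutive integers.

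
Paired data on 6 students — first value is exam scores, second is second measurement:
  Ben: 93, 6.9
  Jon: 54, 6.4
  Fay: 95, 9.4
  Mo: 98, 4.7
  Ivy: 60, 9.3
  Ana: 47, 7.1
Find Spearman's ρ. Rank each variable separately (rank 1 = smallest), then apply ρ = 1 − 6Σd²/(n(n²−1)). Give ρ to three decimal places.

-0.143

Ranks of variable 1: 4, 2, 5, 6, 3, 1
Ranks of variable 2: 3, 2, 6, 1, 5, 4
d = r₁ − r₂: 1, 0, -1, 5, -2, -3
d²: 1, 0, 1, 25, 4, 9; Σd² = 40
ρ = 1 − 6·40/(6·35) = 1 − 240/210 = -0.143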